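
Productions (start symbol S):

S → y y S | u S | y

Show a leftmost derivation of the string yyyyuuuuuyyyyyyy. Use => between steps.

S=>yyS=>yyyyS=>yyyyuS=>yyyyuuS=>yyyyuuuS=>yyyyuuuuS=>yyyyuuuuuS=>yyyyuuuuuyyS=>yyyyuuuuuyyyyS=>yyyyuuuuuyyyyyyS=>yyyyuuuuuyyyyyyy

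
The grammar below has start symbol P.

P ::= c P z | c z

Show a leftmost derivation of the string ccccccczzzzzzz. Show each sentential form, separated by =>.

P => cPz   [P ::= c P z]
cPz => ccPzz   [P ::= c P z]
ccPzz => cccPzzz   [P ::= c P z]
cccPzzz => ccccPzzzz   [P ::= c P z]
ccccPzzzz => cccccPzzzzz   [P ::= c P z]
cccccPzzzzz => ccccccPzzzzzz   [P ::= c P z]
ccccccPzzzzzz => ccccccczzzzzzz   [P ::= c z]

P => cPz => ccPzz => cccPzzz => ccccPzzzz => cccccPzzzzz => ccccccPzzzzzz => ccccccczzzzzzz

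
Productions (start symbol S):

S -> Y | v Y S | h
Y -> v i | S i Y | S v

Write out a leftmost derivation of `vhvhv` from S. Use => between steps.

S => Y   [S -> Y]
Y => Sv   [Y -> S v]
Sv => vYSv   [S -> v Y S]
vYSv => vSvSv   [Y -> S v]
vSvSv => vhvSv   [S -> h]
vhvSv => vhvhv   [S -> h]

S=>Y=>Sv=>vYSv=>vSvSv=>vhvSv=>vhvhv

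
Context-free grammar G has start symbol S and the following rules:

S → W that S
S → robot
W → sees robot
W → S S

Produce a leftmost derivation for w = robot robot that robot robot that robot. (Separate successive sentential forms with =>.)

S => W that S   [S → W that S]
W that S => S S that S   [W → S S]
S S that S => W that S S that S   [S → W that S]
W that S S that S => S S that S S that S   [W → S S]
S S that S S that S => robot S that S S that S   [S → robot]
robot S that S S that S => robot robot that S S that S   [S → robot]
robot robot that S S that S => robot robot that robot S that S   [S → robot]
robot robot that robot S that S => robot robot that robot robot that S   [S → robot]
robot robot that robot robot that S => robot robot that robot robot that robot   [S → robot]

S => W that S => S S that S => W that S S that S => S S that S S that S => robot S that S S that S => robot robot that S S that S => robot robot that robot S that S => robot robot that robot robot that S => robot robot that robot robot that robot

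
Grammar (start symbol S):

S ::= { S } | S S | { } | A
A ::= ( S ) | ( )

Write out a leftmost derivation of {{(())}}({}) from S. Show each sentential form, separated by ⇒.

S ⇒ SS   [S ::= S S]
SS ⇒ {S}S   [S ::= { S }]
{S}S ⇒ {{S}}S   [S ::= { S }]
{{S}}S ⇒ {{A}}S   [S ::= A]
{{A}}S ⇒ {{(S)}}S   [A ::= ( S )]
{{(S)}}S ⇒ {{(A)}}S   [S ::= A]
{{(A)}}S ⇒ {{(())}}S   [A ::= ( )]
{{(())}}S ⇒ {{(())}}A   [S ::= A]
{{(())}}A ⇒ {{(())}}(S)   [A ::= ( S )]
{{(())}}(S) ⇒ {{(())}}({})   [S ::= { }]

S ⇒ SS ⇒ {S}S ⇒ {{S}}S ⇒ {{A}}S ⇒ {{(S)}}S ⇒ {{(A)}}S ⇒ {{(())}}S ⇒ {{(())}}A ⇒ {{(())}}(S) ⇒ {{(())}}({})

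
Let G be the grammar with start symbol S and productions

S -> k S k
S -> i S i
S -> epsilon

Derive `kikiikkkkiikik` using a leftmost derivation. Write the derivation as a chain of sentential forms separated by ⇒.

S⇒kSk⇒kiSik⇒kikSkik⇒kikiSikik⇒kikiiSiikik⇒kikiikSkiikik⇒kikiikkSkkiikik⇒kikiikkkkiikik

S ⇒ kSk   [S -> k S k]
kSk ⇒ kiSik   [S -> i S i]
kiSik ⇒ kikSkik   [S -> k S k]
kikSkik ⇒ kikiSikik   [S -> i S i]
kikiSikik ⇒ kikiiSiikik   [S -> i S i]
kikiiSiikik ⇒ kikiikSkiikik   [S -> k S k]
kikiikSkiikik ⇒ kikiikkSkkiikik   [S -> k S k]
kikiikkSkkiikik ⇒ kikiikkkkiikik   [S -> epsilon]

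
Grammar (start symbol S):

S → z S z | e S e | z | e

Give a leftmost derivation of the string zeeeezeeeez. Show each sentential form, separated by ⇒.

S ⇒ zSz   [S → z S z]
zSz ⇒ zeSez   [S → e S e]
zeSez ⇒ zeeSeez   [S → e S e]
zeeSeez ⇒ zeeeSeeez   [S → e S e]
zeeeSeeez ⇒ zeeeeSeeeez   [S → e S e]
zeeeeSeeeez ⇒ zeeeezeeeez   [S → z]

S ⇒ zSz ⇒ zeSez ⇒ zeeSeez ⇒ zeeeSeeez ⇒ zeeeeSeeeez ⇒ zeeeezeeeez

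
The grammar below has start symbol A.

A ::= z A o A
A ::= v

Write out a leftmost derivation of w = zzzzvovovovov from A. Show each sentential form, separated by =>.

A => zAoA => zzAoAoA => zzzAoAoAoA => zzzzAoAoAoAoA => zzzzvoAoAoAoA => zzzzvovoAoAoA => zzzzvovovoAoA => zzzzvovovovoA => zzzzvovovovov

A => zAoA   [A ::= z A o A]
zAoA => zzAoAoA   [A ::= z A o A]
zzAoAoA => zzzAoAoAoA   [A ::= z A o A]
zzzAoAoAoA => zzzzAoAoAoAoA   [A ::= z A o A]
zzzzAoAoAoAoA => zzzzvoAoAoAoA   [A ::= v]
zzzzvoAoAoAoA => zzzzvovoAoAoA   [A ::= v]
zzzzvovoAoAoA => zzzzvovovoAoA   [A ::= v]
zzzzvovovoAoA => zzzzvovovovoA   [A ::= v]
zzzzvovovovoA => zzzzvovovovov   [A ::= v]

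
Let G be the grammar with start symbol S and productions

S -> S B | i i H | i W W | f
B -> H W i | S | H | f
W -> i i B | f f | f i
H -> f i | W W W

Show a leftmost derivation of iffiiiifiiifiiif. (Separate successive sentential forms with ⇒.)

S ⇒ iWW ⇒ iffW ⇒ iffiiB ⇒ iffiiS ⇒ iffiiiiH ⇒ iffiiiiWWW ⇒ iffiiiifiWW ⇒ iffiiiifiiiBW ⇒ iffiiiifiiiHW ⇒ iffiiiifiiifiW ⇒ iffiiiifiiifiiiB ⇒ iffiiiifiiifiiif

S ⇒ iWW   [S -> i W W]
iWW ⇒ iffW   [W -> f f]
iffW ⇒ iffiiB   [W -> i i B]
iffiiB ⇒ iffiiS   [B -> S]
iffiiS ⇒ iffiiiiH   [S -> i i H]
iffiiiiH ⇒ iffiiiiWWW   [H -> W W W]
iffiiiiWWW ⇒ iffiiiifiWW   [W -> f i]
iffiiiifiWW ⇒ iffiiiifiiiBW   [W -> i i B]
iffiiiifiiiBW ⇒ iffiiiifiiiHW   [B -> H]
iffiiiifiiiHW ⇒ iffiiiifiiifiW   [H -> f i]
iffiiiifiiifiW ⇒ iffiiiifiiifiiiB   [W -> i i B]
iffiiiifiiifiiiB ⇒ iffiiiifiiifiiif   [B -> f]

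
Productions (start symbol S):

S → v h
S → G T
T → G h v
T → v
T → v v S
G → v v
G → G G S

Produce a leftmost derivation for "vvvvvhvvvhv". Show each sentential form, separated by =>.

S => GT   [S → G T]
GT => GGST   [G → G G S]
GGST => GGSGST   [G → G G S]
GGSGST => vvGSGST   [G → v v]
vvGSGST => vvvvSGST   [G → v v]
vvvvSGST => vvvvvhGST   [S → v h]
vvvvvhGST => vvvvvhvvST   [G → v v]
vvvvvhvvST => vvvvvhvvvhT   [S → v h]
vvvvvhvvvhT => vvvvvhvvvhv   [T → v]

S => GT => GGST => GGSGST => vvGSGST => vvvvSGST => vvvvvhGST => vvvvvhvvST => vvvvvhvvvhT => vvvvvhvvvhv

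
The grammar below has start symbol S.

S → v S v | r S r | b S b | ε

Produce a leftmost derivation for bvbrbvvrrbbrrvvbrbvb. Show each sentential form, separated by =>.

S => bSb => bvSvb => bvbSbvb => bvbrSrbvb => bvbrbSbrbvb => bvbrbvSvbrbvb => bvbrbvvSvvbrbvb => bvbrbvvrSrvvbrbvb => bvbrbvvrrSrrvvbrbvb => bvbrbvvrrbSbrrvvbrbvb => bvbrbvvrrbbrrvvbrbvb

S => bSb   [S → b S b]
bSb => bvSvb   [S → v S v]
bvSvb => bvbSbvb   [S → b S b]
bvbSbvb => bvbrSrbvb   [S → r S r]
bvbrSrbvb => bvbrbSbrbvb   [S → b S b]
bvbrbSbrbvb => bvbrbvSvbrbvb   [S → v S v]
bvbrbvSvbrbvb => bvbrbvvSvvbrbvb   [S → v S v]
bvbrbvvSvvbrbvb => bvbrbvvrSrvvbrbvb   [S → r S r]
bvbrbvvrSrvvbrbvb => bvbrbvvrrSrrvvbrbvb   [S → r S r]
bvbrbvvrrSrrvvbrbvb => bvbrbvvrrbSbrrvvbrbvb   [S → b S b]
bvbrbvvrrbSbrrvvbrbvb => bvbrbvvrrbbrrvvbrbvb   [S → ε]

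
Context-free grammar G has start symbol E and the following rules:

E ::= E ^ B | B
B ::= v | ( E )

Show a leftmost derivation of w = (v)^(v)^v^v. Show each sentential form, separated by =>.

E => E^B   [E ::= E ^ B]
E^B => E^B^B   [E ::= E ^ B]
E^B^B => E^B^B^B   [E ::= E ^ B]
E^B^B^B => B^B^B^B   [E ::= B]
B^B^B^B => (E)^B^B^B   [B ::= ( E )]
(E)^B^B^B => (B)^B^B^B   [E ::= B]
(B)^B^B^B => (v)^B^B^B   [B ::= v]
(v)^B^B^B => (v)^(E)^B^B   [B ::= ( E )]
(v)^(E)^B^B => (v)^(B)^B^B   [E ::= B]
(v)^(B)^B^B => (v)^(v)^B^B   [B ::= v]
(v)^(v)^B^B => (v)^(v)^v^B   [B ::= v]
(v)^(v)^v^B => (v)^(v)^v^v   [B ::= v]

E => E^B => E^B^B => E^B^B^B => B^B^B^B => (E)^B^B^B => (B)^B^B^B => (v)^B^B^B => (v)^(E)^B^B => (v)^(B)^B^B => (v)^(v)^B^B => (v)^(v)^v^B => (v)^(v)^v^v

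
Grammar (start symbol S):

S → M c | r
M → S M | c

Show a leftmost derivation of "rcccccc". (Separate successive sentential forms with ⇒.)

S⇒Mc⇒SMc⇒McMc⇒SMcMc⇒McMcMc⇒SMcMcMc⇒rMcMcMc⇒rccMcMc⇒rccccMc⇒rcccccc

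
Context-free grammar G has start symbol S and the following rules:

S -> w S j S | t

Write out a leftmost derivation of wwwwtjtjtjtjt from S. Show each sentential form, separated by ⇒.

S ⇒ wSjS   [S -> w S j S]
wSjS ⇒ wwSjSjS   [S -> w S j S]
wwSjSjS ⇒ wwwSjSjSjS   [S -> w S j S]
wwwSjSjSjS ⇒ wwwwSjSjSjSjS   [S -> w S j S]
wwwwSjSjSjSjS ⇒ wwwwtjSjSjSjS   [S -> t]
wwwwtjSjSjSjS ⇒ wwwwtjtjSjSjS   [S -> t]
wwwwtjtjSjSjS ⇒ wwwwtjtjtjSjS   [S -> t]
wwwwtjtjtjSjS ⇒ wwwwtjtjtjtjS   [S -> t]
wwwwtjtjtjtjS ⇒ wwwwtjtjtjtjt   [S -> t]

S ⇒ wSjS ⇒ wwSjSjS ⇒ wwwSjSjSjS ⇒ wwwwSjSjSjSjS ⇒ wwwwtjSjSjSjS ⇒ wwwwtjtjSjSjS ⇒ wwwwtjtjtjSjS ⇒ wwwwtjtjtjtjS ⇒ wwwwtjtjtjtjt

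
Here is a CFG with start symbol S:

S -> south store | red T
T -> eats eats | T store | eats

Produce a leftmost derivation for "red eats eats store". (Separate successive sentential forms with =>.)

S => red T   [S -> red T]
red T => red T store   [T -> T store]
red T store => red eats eats store   [T -> eats eats]

S => red T => red T store => red eats eats store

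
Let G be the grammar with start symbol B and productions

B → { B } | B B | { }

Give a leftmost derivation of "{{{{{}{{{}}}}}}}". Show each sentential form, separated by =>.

B => {B}   [B → { B }]
{B} => {{B}}   [B → { B }]
{{B}} => {{{B}}}   [B → { B }]
{{{B}}} => {{{{B}}}}   [B → { B }]
{{{{B}}}} => {{{{BB}}}}   [B → B B]
{{{{BB}}}} => {{{{{}B}}}}   [B → { }]
{{{{{}B}}}} => {{{{{}{B}}}}}   [B → { B }]
{{{{{}{B}}}}} => {{{{{}{{B}}}}}}   [B → { B }]
{{{{{}{{B}}}}}} => {{{{{}{{{}}}}}}}   [B → { }]

B=>{B}=>{{B}}=>{{{B}}}=>{{{{B}}}}=>{{{{BB}}}}=>{{{{{}B}}}}=>{{{{{}{B}}}}}=>{{{{{}{{B}}}}}}=>{{{{{}{{{}}}}}}}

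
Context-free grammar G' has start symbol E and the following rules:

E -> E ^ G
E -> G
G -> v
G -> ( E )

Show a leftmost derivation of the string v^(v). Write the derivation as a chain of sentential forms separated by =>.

E => E^G   [E -> E ^ G]
E^G => G^G   [E -> G]
G^G => v^G   [G -> v]
v^G => v^(E)   [G -> ( E )]
v^(E) => v^(G)   [E -> G]
v^(G) => v^(v)   [G -> v]

E => E^G => G^G => v^G => v^(E) => v^(G) => v^(v)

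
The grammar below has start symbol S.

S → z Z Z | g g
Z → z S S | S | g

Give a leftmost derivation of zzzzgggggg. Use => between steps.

S => zZZ => zzSSZ => zzzZZSZ => zzzSZSZ => zzzzZZZSZ => zzzzgZZSZ => zzzzggZSZ => zzzzgggSZ => zzzzgggggZ => zzzzgggggg

S => zZZ   [S → z Z Z]
zZZ => zzSSZ   [Z → z S S]
zzSSZ => zzzZZSZ   [S → z Z Z]
zzzZZSZ => zzzSZSZ   [Z → S]
zzzSZSZ => zzzzZZZSZ   [S → z Z Z]
zzzzZZZSZ => zzzzgZZSZ   [Z → g]
zzzzgZZSZ => zzzzggZSZ   [Z → g]
zzzzggZSZ => zzzzgggSZ   [Z → g]
zzzzgggSZ => zzzzgggggZ   [S → g g]
zzzzgggggZ => zzzzgggggg   [Z → g]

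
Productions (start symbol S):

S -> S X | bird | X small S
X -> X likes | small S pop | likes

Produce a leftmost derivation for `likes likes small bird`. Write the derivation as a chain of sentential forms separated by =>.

S => X small S => X likes small S => likes likes small S => likes likes small bird

S => X small S   [S -> X small S]
X small S => X likes small S   [X -> X likes]
X likes small S => likes likes small S   [X -> likes]
likes likes small S => likes likes small bird   [S -> bird]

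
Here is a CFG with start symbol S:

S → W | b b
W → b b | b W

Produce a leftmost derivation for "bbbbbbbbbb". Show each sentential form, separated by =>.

S=>W=>bW=>bbW=>bbbW=>bbbbW=>bbbbbW=>bbbbbbW=>bbbbbbbW=>bbbbbbbbW=>bbbbbbbbbb

S => W   [S → W]
W => bW   [W → b W]
bW => bbW   [W → b W]
bbW => bbbW   [W → b W]
bbbW => bbbbW   [W → b W]
bbbbW => bbbbbW   [W → b W]
bbbbbW => bbbbbbW   [W → b W]
bbbbbbW => bbbbbbbW   [W → b W]
bbbbbbbW => bbbbbbbbW   [W → b W]
bbbbbbbbW => bbbbbbbbbb   [W → b b]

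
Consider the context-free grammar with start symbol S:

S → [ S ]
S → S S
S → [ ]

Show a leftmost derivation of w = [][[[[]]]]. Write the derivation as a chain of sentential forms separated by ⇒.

S ⇒ SS ⇒ []S ⇒ [][S] ⇒ [][[S]] ⇒ [][[[S]]] ⇒ [][[[[]]]]

S ⇒ SS   [S → S S]
SS ⇒ []S   [S → [ ]]
[]S ⇒ [][S]   [S → [ S ]]
[][S] ⇒ [][[S]]   [S → [ S ]]
[][[S]] ⇒ [][[[S]]]   [S → [ S ]]
[][[[S]]] ⇒ [][[[[]]]]   [S → [ ]]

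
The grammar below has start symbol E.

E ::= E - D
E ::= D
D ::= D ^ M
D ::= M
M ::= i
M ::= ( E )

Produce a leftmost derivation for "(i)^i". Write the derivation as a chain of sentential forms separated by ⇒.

E⇒D⇒D^M⇒M^M⇒(E)^M⇒(D)^M⇒(M)^M⇒(i)^M⇒(i)^i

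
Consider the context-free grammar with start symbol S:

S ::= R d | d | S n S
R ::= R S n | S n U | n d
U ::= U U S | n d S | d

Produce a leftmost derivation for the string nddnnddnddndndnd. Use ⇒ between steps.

S ⇒ Rd ⇒ RSnd ⇒ ndSnd ⇒ ndSnSnd ⇒ ndSnSnSnd ⇒ ndSnSnSnSnd ⇒ nddnSnSnSnd ⇒ nddnRdnSnSnd ⇒ nddnSnUdnSnSnd ⇒ nddnRdnUdnSnSnd ⇒ nddnnddnUdnSnSnd ⇒ nddnnddnddnSnSnd ⇒ nddnnddnddndnSnd ⇒ nddnnddnddndndnd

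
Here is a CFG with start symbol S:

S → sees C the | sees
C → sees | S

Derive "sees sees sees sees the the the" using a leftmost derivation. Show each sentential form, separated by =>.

S => sees C the   [S → sees C the]
sees C the => sees S the   [C → S]
sees S the => sees sees C the the   [S → sees C the]
sees sees C the the => sees sees S the the   [C → S]
sees sees S the the => sees sees sees C the the the   [S → sees C the]
sees sees sees C the the the => sees sees sees S the the the   [C → S]
sees sees sees S the the the => sees sees sees sees the the the   [S → sees]

S => sees C the => sees S the => sees sees C the the => sees sees S the the => sees sees sees C the the the => sees sees sees S the the the => sees sees sees sees the the the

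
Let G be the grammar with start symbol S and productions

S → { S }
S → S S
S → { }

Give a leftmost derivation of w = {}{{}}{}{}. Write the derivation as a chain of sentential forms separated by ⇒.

S ⇒ SS ⇒ SSS ⇒ {}SS ⇒ {}SSS ⇒ {}{S}SS ⇒ {}{{}}SS ⇒ {}{{}}{}S ⇒ {}{{}}{}{}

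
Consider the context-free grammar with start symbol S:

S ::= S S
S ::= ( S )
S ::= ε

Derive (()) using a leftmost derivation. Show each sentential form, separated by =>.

S=>SS=>(S)S=>((S))S=>(())S=>(())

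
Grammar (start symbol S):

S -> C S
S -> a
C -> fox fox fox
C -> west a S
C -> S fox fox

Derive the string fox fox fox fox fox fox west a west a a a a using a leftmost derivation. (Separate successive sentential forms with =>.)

S => C S => fox fox fox S => fox fox fox C S => fox fox fox fox fox fox S => fox fox fox fox fox fox C S => fox fox fox fox fox fox west a S S => fox fox fox fox fox fox west a C S S => fox fox fox fox fox fox west a west a S S S => fox fox fox fox fox fox west a west a a S S => fox fox fox fox fox fox west a west a a a S => fox fox fox fox fox fox west a west a a a a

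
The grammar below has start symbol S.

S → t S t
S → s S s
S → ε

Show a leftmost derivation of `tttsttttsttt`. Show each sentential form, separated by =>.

S => tSt   [S → t S t]
tSt => ttStt   [S → t S t]
ttStt => tttSttt   [S → t S t]
tttSttt => tttsSsttt   [S → s S s]
tttsSsttt => tttstStsttt   [S → t S t]
tttstStsttt => tttsttSttsttt   [S → t S t]
tttsttSttsttt => tttsttttsttt   [S → ε]

S => tSt => ttStt => tttSttt => tttsSsttt => tttstStsttt => tttsttSttsttt => tttsttttsttt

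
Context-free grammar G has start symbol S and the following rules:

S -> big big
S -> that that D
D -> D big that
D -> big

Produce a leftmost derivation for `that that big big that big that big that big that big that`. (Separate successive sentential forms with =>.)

S => that that D => that that D big that => that that D big that big that => that that D big that big that big that => that that D big that big that big that big that => that that D big that big that big that big that big that => that that big big that big that big that big that big that

S => that that D   [S -> that that D]
that that D => that that D big that   [D -> D big that]
that that D big that => that that D big that big that   [D -> D big that]
that that D big that big that => that that D big that big that big that   [D -> D big that]
that that D big that big that big that => that that D big that big that big that big that   [D -> D big that]
that that D big that big that big that big that => that that D big that big that big that big that big that   [D -> D big that]
that that D big that big that big that big that big that => that that big big that big that big that big that big that   [D -> big]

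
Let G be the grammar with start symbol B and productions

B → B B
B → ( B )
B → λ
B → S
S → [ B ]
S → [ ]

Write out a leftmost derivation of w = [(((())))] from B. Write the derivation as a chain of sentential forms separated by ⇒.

B ⇒ S ⇒ [B] ⇒ [(B)] ⇒ [((B))] ⇒ [((BB))] ⇒ [(((B)B))] ⇒ [((((B))B))] ⇒ [(((())B))] ⇒ [(((())))]

B ⇒ S   [B → S]
S ⇒ [B]   [S → [ B ]]
[B] ⇒ [(B)]   [B → ( B )]
[(B)] ⇒ [((B))]   [B → ( B )]
[((B))] ⇒ [((BB))]   [B → B B]
[((BB))] ⇒ [(((B)B))]   [B → ( B )]
[(((B)B))] ⇒ [((((B))B))]   [B → ( B )]
[((((B))B))] ⇒ [(((())B))]   [B → λ]
[(((())B))] ⇒ [(((())))]   [B → λ]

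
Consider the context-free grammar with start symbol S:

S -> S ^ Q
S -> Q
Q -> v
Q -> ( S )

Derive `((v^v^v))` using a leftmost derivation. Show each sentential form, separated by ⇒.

S ⇒ Q ⇒ (S) ⇒ (Q) ⇒ ((S)) ⇒ ((S^Q)) ⇒ ((S^Q^Q)) ⇒ ((Q^Q^Q)) ⇒ ((v^Q^Q)) ⇒ ((v^v^Q)) ⇒ ((v^v^v))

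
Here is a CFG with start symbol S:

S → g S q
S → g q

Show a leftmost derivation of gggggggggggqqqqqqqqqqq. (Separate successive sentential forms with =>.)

S => gSq   [S → g S q]
gSq => ggSqq   [S → g S q]
ggSqq => gggSqqq   [S → g S q]
gggSqqq => ggggSqqqq   [S → g S q]
ggggSqqqq => gggggSqqqqq   [S → g S q]
gggggSqqqqq => ggggggSqqqqqq   [S → g S q]
ggggggSqqqqqq => gggggggSqqqqqqq   [S → g S q]
gggggggSqqqqqqq => ggggggggSqqqqqqqq   [S → g S q]
ggggggggSqqqqqqqq => gggggggggSqqqqqqqqq   [S → g S q]
gggggggggSqqqqqqqqq => ggggggggggSqqqqqqqqqq   [S → g S q]
ggggggggggSqqqqqqqqqq => gggggggggggqqqqqqqqqqq   [S → g q]

S=>gSq=>ggSqq=>gggSqqq=>ggggSqqqq=>gggggSqqqqq=>ggggggSqqqqqq=>gggggggSqqqqqqq=>ggggggggSqqqqqqqq=>gggggggggSqqqqqqqqq=>ggggggggggSqqqqqqqqqq=>gggggggggggqqqqqqqqqqq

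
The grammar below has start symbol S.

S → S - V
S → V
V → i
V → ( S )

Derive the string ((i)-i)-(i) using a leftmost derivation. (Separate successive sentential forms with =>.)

S => S-V   [S → S - V]
S-V => V-V   [S → V]
V-V => (S)-V   [V → ( S )]
(S)-V => (S-V)-V   [S → S - V]
(S-V)-V => (V-V)-V   [S → V]
(V-V)-V => ((S)-V)-V   [V → ( S )]
((S)-V)-V => ((V)-V)-V   [S → V]
((V)-V)-V => ((i)-V)-V   [V → i]
((i)-V)-V => ((i)-i)-V   [V → i]
((i)-i)-V => ((i)-i)-(S)   [V → ( S )]
((i)-i)-(S) => ((i)-i)-(V)   [S → V]
((i)-i)-(V) => ((i)-i)-(i)   [V → i]

S => S-V => V-V => (S)-V => (S-V)-V => (V-V)-V => ((S)-V)-V => ((V)-V)-V => ((i)-V)-V => ((i)-i)-V => ((i)-i)-(S) => ((i)-i)-(V) => ((i)-i)-(i)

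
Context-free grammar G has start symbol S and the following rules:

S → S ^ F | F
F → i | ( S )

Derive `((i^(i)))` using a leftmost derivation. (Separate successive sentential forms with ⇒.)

S ⇒ F   [S → F]
F ⇒ (S)   [F → ( S )]
(S) ⇒ (F)   [S → F]
(F) ⇒ ((S))   [F → ( S )]
((S)) ⇒ ((S^F))   [S → S ^ F]
((S^F)) ⇒ ((F^F))   [S → F]
((F^F)) ⇒ ((i^F))   [F → i]
((i^F)) ⇒ ((i^(S)))   [F → ( S )]
((i^(S))) ⇒ ((i^(F)))   [S → F]
((i^(F))) ⇒ ((i^(i)))   [F → i]

S ⇒ F ⇒ (S) ⇒ (F) ⇒ ((S)) ⇒ ((S^F)) ⇒ ((F^F)) ⇒ ((i^F)) ⇒ ((i^(S))) ⇒ ((i^(F))) ⇒ ((i^(i)))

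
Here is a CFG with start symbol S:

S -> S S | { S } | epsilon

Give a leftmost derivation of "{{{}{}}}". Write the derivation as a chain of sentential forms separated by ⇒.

S⇒{S}⇒{{S}}⇒{{SS}}⇒{{SSS}}⇒{{{S}SS}}⇒{{{}SS}}⇒{{{}{S}S}}⇒{{{}{}S}}⇒{{{}{}}}

S ⇒ {S}   [S -> { S }]
{S} ⇒ {{S}}   [S -> { S }]
{{S}} ⇒ {{SS}}   [S -> S S]
{{SS}} ⇒ {{SSS}}   [S -> S S]
{{SSS}} ⇒ {{{S}SS}}   [S -> { S }]
{{{S}SS}} ⇒ {{{}SS}}   [S -> epsilon]
{{{}SS}} ⇒ {{{}{S}S}}   [S -> { S }]
{{{}{S}S}} ⇒ {{{}{}S}}   [S -> epsilon]
{{{}{}S}} ⇒ {{{}{}}}   [S -> epsilon]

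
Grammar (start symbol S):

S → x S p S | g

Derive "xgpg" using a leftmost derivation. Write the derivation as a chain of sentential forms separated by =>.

S => xSpS   [S → x S p S]
xSpS => xgpS   [S → g]
xgpS => xgpg   [S → g]

S=>xSpS=>xgpS=>xgpg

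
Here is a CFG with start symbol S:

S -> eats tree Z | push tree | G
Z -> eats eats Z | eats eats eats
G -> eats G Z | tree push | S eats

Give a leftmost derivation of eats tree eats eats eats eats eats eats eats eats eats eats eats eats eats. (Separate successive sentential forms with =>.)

S => eats tree Z => eats tree eats eats Z => eats tree eats eats eats eats Z => eats tree eats eats eats eats eats eats Z => eats tree eats eats eats eats eats eats eats eats Z => eats tree eats eats eats eats eats eats eats eats eats eats Z => eats tree eats eats eats eats eats eats eats eats eats eats eats eats eats

S => eats tree Z   [S -> eats tree Z]
eats tree Z => eats tree eats eats Z   [Z -> eats eats Z]
eats tree eats eats Z => eats tree eats eats eats eats Z   [Z -> eats eats Z]
eats tree eats eats eats eats Z => eats tree eats eats eats eats eats eats Z   [Z -> eats eats Z]
eats tree eats eats eats eats eats eats Z => eats tree eats eats eats eats eats eats eats eats Z   [Z -> eats eats Z]
eats tree eats eats eats eats eats eats eats eats Z => eats tree eats eats eats eats eats eats eats eats eats eats Z   [Z -> eats eats Z]
eats tree eats eats eats eats eats eats eats eats eats eats Z => eats tree eats eats eats eats eats eats eats eats eats eats eats eats eats   [Z -> eats eats eats]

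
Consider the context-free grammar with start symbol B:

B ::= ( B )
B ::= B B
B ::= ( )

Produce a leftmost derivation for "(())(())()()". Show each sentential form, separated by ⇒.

B ⇒ BB   [B ::= B B]
BB ⇒ BBB   [B ::= B B]
BBB ⇒ (B)BB   [B ::= ( B )]
(B)BB ⇒ (())BB   [B ::= ( )]
(())BB ⇒ (())BBB   [B ::= B B]
(())BBB ⇒ (())(B)BB   [B ::= ( B )]
(())(B)BB ⇒ (())(())BB   [B ::= ( )]
(())(())BB ⇒ (())(())()B   [B ::= ( )]
(())(())()B ⇒ (())(())()()   [B ::= ( )]

B⇒BB⇒BBB⇒(B)BB⇒(())BB⇒(())BBB⇒(())(B)BB⇒(())(())BB⇒(())(())()B⇒(())(())()()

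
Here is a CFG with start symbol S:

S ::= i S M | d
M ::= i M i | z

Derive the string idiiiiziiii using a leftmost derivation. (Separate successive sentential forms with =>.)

S => iSM   [S ::= i S M]
iSM => idM   [S ::= d]
idM => idiMi   [M ::= i M i]
idiMi => idiiMii   [M ::= i M i]
idiiMii => idiiiMiii   [M ::= i M i]
idiiiMiii => idiiiiMiiii   [M ::= i M i]
idiiiiMiiii => idiiiiziiii   [M ::= z]

S => iSM => idM => idiMi => idiiMii => idiiiMiii => idiiiiMiiii => idiiiiziiii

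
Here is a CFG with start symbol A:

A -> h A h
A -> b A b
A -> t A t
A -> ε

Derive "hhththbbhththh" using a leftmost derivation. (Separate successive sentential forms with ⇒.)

A ⇒ hAh ⇒ hhAhh ⇒ hhtAthh ⇒ hhthAhthh ⇒ hhthtAththh ⇒ hhththAhththh ⇒ hhththbAbhththh ⇒ hhththbbhththh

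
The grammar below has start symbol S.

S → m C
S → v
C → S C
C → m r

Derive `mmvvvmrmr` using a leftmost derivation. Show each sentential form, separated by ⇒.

S ⇒ mC ⇒ mSC ⇒ mmCC ⇒ mmSCC ⇒ mmvCC ⇒ mmvSCC ⇒ mmvvCC ⇒ mmvvSCC ⇒ mmvvvCC ⇒ mmvvvmrC ⇒ mmvvvmrmr

S ⇒ mC   [S → m C]
mC ⇒ mSC   [C → S C]
mSC ⇒ mmCC   [S → m C]
mmCC ⇒ mmSCC   [C → S C]
mmSCC ⇒ mmvCC   [S → v]
mmvCC ⇒ mmvSCC   [C → S C]
mmvSCC ⇒ mmvvCC   [S → v]
mmvvCC ⇒ mmvvSCC   [C → S C]
mmvvSCC ⇒ mmvvvCC   [S → v]
mmvvvCC ⇒ mmvvvmrC   [C → m r]
mmvvvmrC ⇒ mmvvvmrmr   [C → m r]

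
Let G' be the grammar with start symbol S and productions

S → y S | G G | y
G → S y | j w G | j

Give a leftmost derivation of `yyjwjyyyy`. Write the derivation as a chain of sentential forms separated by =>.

S => GG => SyG => yyG => yySy => yyGGy => yyjwGGy => yyjwjGy => yyjwjSyy => yyjwjySyy => yyjwjyyyy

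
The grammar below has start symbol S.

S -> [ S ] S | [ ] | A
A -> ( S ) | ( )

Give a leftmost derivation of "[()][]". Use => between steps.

S => [S]S => [A]S => [()]S => [()][]

S => [S]S   [S -> [ S ] S]
[S]S => [A]S   [S -> A]
[A]S => [()]S   [A -> ( )]
[()]S => [()][]   [S -> [ ]]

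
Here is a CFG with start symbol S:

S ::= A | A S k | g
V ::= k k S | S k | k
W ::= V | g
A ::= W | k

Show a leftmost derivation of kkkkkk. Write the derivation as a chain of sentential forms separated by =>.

S => A   [S ::= A]
A => W   [A ::= W]
W => V   [W ::= V]
V => Sk   [V ::= S k]
Sk => ASkk   [S ::= A S k]
ASkk => WSkk   [A ::= W]
WSkk => VSkk   [W ::= V]
VSkk => kkSSkk   [V ::= k k S]
kkSSkk => kkASkk   [S ::= A]
kkASkk => kkWSkk   [A ::= W]
kkWSkk => kkVSkk   [W ::= V]
kkVSkk => kkkSkk   [V ::= k]
kkkSkk => kkkAkk   [S ::= A]
kkkAkk => kkkkkk   [A ::= k]

S => A => W => V => Sk => ASkk => WSkk => VSkk => kkSSkk => kkASkk => kkWSkk => kkVSkk => kkkSkk => kkkAkk => kkkkkk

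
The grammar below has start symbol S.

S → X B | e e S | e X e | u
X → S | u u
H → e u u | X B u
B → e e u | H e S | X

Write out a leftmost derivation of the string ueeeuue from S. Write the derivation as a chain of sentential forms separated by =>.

S => XB => SB => uB => uX => uS => ueeS => ueeeXe => ueeeuue

S => XB   [S → X B]
XB => SB   [X → S]
SB => uB   [S → u]
uB => uX   [B → X]
uX => uS   [X → S]
uS => ueeS   [S → e e S]
ueeS => ueeeXe   [S → e X e]
ueeeXe => ueeeuue   [X → u u]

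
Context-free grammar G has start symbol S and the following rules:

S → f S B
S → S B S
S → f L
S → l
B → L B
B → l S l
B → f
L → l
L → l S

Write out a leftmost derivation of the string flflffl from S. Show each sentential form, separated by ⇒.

S⇒SBS⇒fSBBS⇒fSBSBBS⇒flBSBBS⇒flfSBBS⇒flflBBS⇒flflfBS⇒flflffS⇒flflffl

S ⇒ SBS   [S → S B S]
SBS ⇒ fSBBS   [S → f S B]
fSBBS ⇒ fSBSBBS   [S → S B S]
fSBSBBS ⇒ flBSBBS   [S → l]
flBSBBS ⇒ flfSBBS   [B → f]
flfSBBS ⇒ flflBBS   [S → l]
flflBBS ⇒ flflfBS   [B → f]
flflfBS ⇒ flflffS   [B → f]
flflffS ⇒ flflffl   [S → l]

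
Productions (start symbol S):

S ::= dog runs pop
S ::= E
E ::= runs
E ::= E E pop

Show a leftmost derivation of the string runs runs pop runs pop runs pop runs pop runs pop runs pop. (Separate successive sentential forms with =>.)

S => E => E E pop => E E pop E pop => E E pop E pop E pop => E E pop E pop E pop E pop => E E pop E pop E pop E pop E pop => E E pop E pop E pop E pop E pop E pop => runs E pop E pop E pop E pop E pop E pop => runs runs pop E pop E pop E pop E pop E pop => runs runs pop runs pop E pop E pop E pop E pop => runs runs pop runs pop runs pop E pop E pop E pop => runs runs pop runs pop runs pop runs pop E pop E pop => runs runs pop runs pop runs pop runs pop runs pop E pop => runs runs pop runs pop runs pop runs pop runs pop runs pop

S => E   [S ::= E]
E => E E pop   [E ::= E E pop]
E E pop => E E pop E pop   [E ::= E E pop]
E E pop E pop => E E pop E pop E pop   [E ::= E E pop]
E E pop E pop E pop => E E pop E pop E pop E pop   [E ::= E E pop]
E E pop E pop E pop E pop => E E pop E pop E pop E pop E pop   [E ::= E E pop]
E E pop E pop E pop E pop E pop => E E pop E pop E pop E pop E pop E pop   [E ::= E E pop]
E E pop E pop E pop E pop E pop E pop => runs E pop E pop E pop E pop E pop E pop   [E ::= runs]
runs E pop E pop E pop E pop E pop E pop => runs runs pop E pop E pop E pop E pop E pop   [E ::= runs]
runs runs pop E pop E pop E pop E pop E pop => runs runs pop runs pop E pop E pop E pop E pop   [E ::= runs]
runs runs pop runs pop E pop E pop E pop E pop => runs runs pop runs pop runs pop E pop E pop E pop   [E ::= runs]
runs runs pop runs pop runs pop E pop E pop E pop => runs runs pop runs pop runs pop runs pop E pop E pop   [E ::= runs]
runs runs pop runs pop runs pop runs pop E pop E pop => runs runs pop runs pop runs pop runs pop runs pop E pop   [E ::= runs]
runs runs pop runs pop runs pop runs pop runs pop E pop => runs runs pop runs pop runs pop runs pop runs pop runs pop   [E ::= runs]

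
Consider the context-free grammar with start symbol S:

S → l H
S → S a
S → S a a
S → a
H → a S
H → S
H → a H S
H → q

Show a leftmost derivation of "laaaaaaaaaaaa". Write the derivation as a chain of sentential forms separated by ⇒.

S ⇒ Saa ⇒ lHaa ⇒ laSaa ⇒ laSaaaa ⇒ laSaaaaaa ⇒ laSaaaaaaaa ⇒ laSaaaaaaaaaa ⇒ laaaaaaaaaaaa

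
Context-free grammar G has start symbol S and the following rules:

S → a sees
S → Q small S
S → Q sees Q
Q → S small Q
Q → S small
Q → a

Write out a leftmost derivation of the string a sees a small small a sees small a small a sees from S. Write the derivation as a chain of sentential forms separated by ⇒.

S ⇒ Q small S   [S → Q small S]
Q small S ⇒ S small Q small S   [Q → S small Q]
S small Q small S ⇒ Q small S small Q small S   [S → Q small S]
Q small S small Q small S ⇒ S small small S small Q small S   [Q → S small]
S small small S small Q small S ⇒ Q sees Q small small S small Q small S   [S → Q sees Q]
Q sees Q small small S small Q small S ⇒ a sees Q small small S small Q small S   [Q → a]
a sees Q small small S small Q small S ⇒ a sees a small small S small Q small S   [Q → a]
a sees a small small S small Q small S ⇒ a sees a small small a sees small Q small S   [S → a sees]
a sees a small small a sees small Q small S ⇒ a sees a small small a sees small a small S   [Q → a]
a sees a small small a sees small a small S ⇒ a sees a small small a sees small a small a sees   [S → a sees]

S ⇒ Q small S ⇒ S small Q small S ⇒ Q small S small Q small S ⇒ S small small S small Q small S ⇒ Q sees Q small small S small Q small S ⇒ a sees Q small small S small Q small S ⇒ a sees a small small S small Q small S ⇒ a sees a small small a sees small Q small S ⇒ a sees a small small a sees small a small S ⇒ a sees a small small a sees small a small a sees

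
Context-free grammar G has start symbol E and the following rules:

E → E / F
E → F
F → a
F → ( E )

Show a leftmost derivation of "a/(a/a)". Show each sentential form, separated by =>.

E => E/F => F/F => a/F => a/(E) => a/(E/F) => a/(F/F) => a/(a/F) => a/(a/a)

E => E/F   [E → E / F]
E/F => F/F   [E → F]
F/F => a/F   [F → a]
a/F => a/(E)   [F → ( E )]
a/(E) => a/(E/F)   [E → E / F]
a/(E/F) => a/(F/F)   [E → F]
a/(F/F) => a/(a/F)   [F → a]
a/(a/F) => a/(a/a)   [F → a]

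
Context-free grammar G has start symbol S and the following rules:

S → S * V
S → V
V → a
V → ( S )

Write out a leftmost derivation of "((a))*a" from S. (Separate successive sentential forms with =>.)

S => S*V => V*V => (S)*V => (V)*V => ((S))*V => ((V))*V => ((a))*V => ((a))*a

S => S*V   [S → S * V]
S*V => V*V   [S → V]
V*V => (S)*V   [V → ( S )]
(S)*V => (V)*V   [S → V]
(V)*V => ((S))*V   [V → ( S )]
((S))*V => ((V))*V   [S → V]
((V))*V => ((a))*V   [V → a]
((a))*V => ((a))*a   [V → a]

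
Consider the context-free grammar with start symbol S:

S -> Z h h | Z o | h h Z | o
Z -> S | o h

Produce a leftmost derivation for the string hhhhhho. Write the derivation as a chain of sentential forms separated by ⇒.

S ⇒ hhZ   [S -> h h Z]
hhZ ⇒ hhS   [Z -> S]
hhS ⇒ hhhhZ   [S -> h h Z]
hhhhZ ⇒ hhhhS   [Z -> S]
hhhhS ⇒ hhhhhhZ   [S -> h h Z]
hhhhhhZ ⇒ hhhhhhS   [Z -> S]
hhhhhhS ⇒ hhhhhho   [S -> o]

S ⇒ hhZ ⇒ hhS ⇒ hhhhZ ⇒ hhhhS ⇒ hhhhhhZ ⇒ hhhhhhS ⇒ hhhhhho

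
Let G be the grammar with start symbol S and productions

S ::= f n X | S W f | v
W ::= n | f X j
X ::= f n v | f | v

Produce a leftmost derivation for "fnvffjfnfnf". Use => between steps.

S => SWf   [S ::= S W f]
SWf => SWfWf   [S ::= S W f]
SWfWf => SWfWfWf   [S ::= S W f]
SWfWfWf => fnXWfWfWf   [S ::= f n X]
fnXWfWfWf => fnvWfWfWf   [X ::= v]
fnvWfWfWf => fnvfXjfWfWf   [W ::= f X j]
fnvfXjfWfWf => fnvffjfWfWf   [X ::= f]
fnvffjfWfWf => fnvffjfnfWf   [W ::= n]
fnvffjfnfWf => fnvffjfnfnf   [W ::= n]

S => SWf => SWfWf => SWfWfWf => fnXWfWfWf => fnvWfWfWf => fnvfXjfWfWf => fnvffjfWfWf => fnvffjfnfWf => fnvffjfnfnf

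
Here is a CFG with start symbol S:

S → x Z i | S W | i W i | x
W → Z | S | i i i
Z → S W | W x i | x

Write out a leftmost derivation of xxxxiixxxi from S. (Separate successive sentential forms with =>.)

S=>SW=>SWW=>xWW=>xSW=>xSWW=>xxZiWW=>xxWxiiWW=>xxSxiiWW=>xxxxiiWW=>xxxxiiZW=>xxxxiixW=>xxxxiixS=>xxxxiixxZi=>xxxxiixxxi

S => SW   [S → S W]
SW => SWW   [S → S W]
SWW => xWW   [S → x]
xWW => xSW   [W → S]
xSW => xSWW   [S → S W]
xSWW => xxZiWW   [S → x Z i]
xxZiWW => xxWxiiWW   [Z → W x i]
xxWxiiWW => xxSxiiWW   [W → S]
xxSxiiWW => xxxxiiWW   [S → x]
xxxxiiWW => xxxxiiZW   [W → Z]
xxxxiiZW => xxxxiixW   [Z → x]
xxxxiixW => xxxxiixS   [W → S]
xxxxiixS => xxxxiixxZi   [S → x Z i]
xxxxiixxZi => xxxxiixxxi   [Z → x]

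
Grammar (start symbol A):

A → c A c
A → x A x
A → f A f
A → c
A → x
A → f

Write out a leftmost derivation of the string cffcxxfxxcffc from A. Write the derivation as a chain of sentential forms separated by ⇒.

A⇒cAc⇒cfAfc⇒cffAffc⇒cffcAcffc⇒cffcxAxcffc⇒cffcxxAxxcffc⇒cffcxxfxxcffc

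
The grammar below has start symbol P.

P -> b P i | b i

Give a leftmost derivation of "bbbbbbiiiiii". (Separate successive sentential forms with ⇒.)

P ⇒ bPi ⇒ bbPii ⇒ bbbPiii ⇒ bbbbPiiii ⇒ bbbbbPiiiii ⇒ bbbbbbiiiiii

P ⇒ bPi   [P -> b P i]
bPi ⇒ bbPii   [P -> b P i]
bbPii ⇒ bbbPiii   [P -> b P i]
bbbPiii ⇒ bbbbPiiii   [P -> b P i]
bbbbPiiii ⇒ bbbbbPiiiii   [P -> b P i]
bbbbbPiiiii ⇒ bbbbbbiiiiii   [P -> b i]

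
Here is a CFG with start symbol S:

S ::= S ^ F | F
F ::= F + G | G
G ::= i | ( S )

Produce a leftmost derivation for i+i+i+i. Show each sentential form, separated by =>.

S => F => F+G => F+G+G => F+G+G+G => G+G+G+G => i+G+G+G => i+i+G+G => i+i+i+G => i+i+i+i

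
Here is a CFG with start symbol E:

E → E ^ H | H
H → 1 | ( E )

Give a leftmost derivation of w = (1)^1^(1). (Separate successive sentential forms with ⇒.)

E⇒E^H⇒E^H^H⇒H^H^H⇒(E)^H^H⇒(H)^H^H⇒(1)^H^H⇒(1)^1^H⇒(1)^1^(E)⇒(1)^1^(H)⇒(1)^1^(1)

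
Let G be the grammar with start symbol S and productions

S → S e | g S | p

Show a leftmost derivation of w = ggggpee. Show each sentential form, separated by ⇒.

S ⇒ Se   [S → S e]
Se ⇒ gSe   [S → g S]
gSe ⇒ gSee   [S → S e]
gSee ⇒ ggSee   [S → g S]
ggSee ⇒ gggSee   [S → g S]
gggSee ⇒ ggggSee   [S → g S]
ggggSee ⇒ ggggpee   [S → p]

S ⇒ Se ⇒ gSe ⇒ gSee ⇒ ggSee ⇒ gggSee ⇒ ggggSee ⇒ ggggpee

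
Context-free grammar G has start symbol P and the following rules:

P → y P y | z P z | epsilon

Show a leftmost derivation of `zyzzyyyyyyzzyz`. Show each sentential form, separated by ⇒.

P ⇒ zPz ⇒ zyPyz ⇒ zyzPzyz ⇒ zyzzPzzyz ⇒ zyzzyPyzzyz ⇒ zyzzyyPyyzzyz ⇒ zyzzyyyPyyyzzyz ⇒ zyzzyyyyyyzzyz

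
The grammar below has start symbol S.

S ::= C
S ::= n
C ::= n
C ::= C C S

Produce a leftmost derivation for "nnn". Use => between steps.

S=>C=>CCS=>nCS=>nnS=>nnn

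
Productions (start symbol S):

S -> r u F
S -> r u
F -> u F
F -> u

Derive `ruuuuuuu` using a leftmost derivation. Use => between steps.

S => ruF   [S -> r u F]
ruF => ruuF   [F -> u F]
ruuF => ruuuF   [F -> u F]
ruuuF => ruuuuF   [F -> u F]
ruuuuF => ruuuuuF   [F -> u F]
ruuuuuF => ruuuuuuF   [F -> u F]
ruuuuuuF => ruuuuuuu   [F -> u]

S=>ruF=>ruuF=>ruuuF=>ruuuuF=>ruuuuuF=>ruuuuuuF=>ruuuuuuu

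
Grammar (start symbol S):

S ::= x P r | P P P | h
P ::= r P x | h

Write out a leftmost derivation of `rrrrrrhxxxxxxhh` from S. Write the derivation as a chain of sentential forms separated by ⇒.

S⇒PPP⇒rPxPP⇒rrPxxPP⇒rrrPxxxPP⇒rrrrPxxxxPP⇒rrrrrPxxxxxPP⇒rrrrrrPxxxxxxPP⇒rrrrrrhxxxxxxPP⇒rrrrrrhxxxxxxhP⇒rrrrrrhxxxxxxhh

S ⇒ PPP   [S ::= P P P]
PPP ⇒ rPxPP   [P ::= r P x]
rPxPP ⇒ rrPxxPP   [P ::= r P x]
rrPxxPP ⇒ rrrPxxxPP   [P ::= r P x]
rrrPxxxPP ⇒ rrrrPxxxxPP   [P ::= r P x]
rrrrPxxxxPP ⇒ rrrrrPxxxxxPP   [P ::= r P x]
rrrrrPxxxxxPP ⇒ rrrrrrPxxxxxxPP   [P ::= r P x]
rrrrrrPxxxxxxPP ⇒ rrrrrrhxxxxxxPP   [P ::= h]
rrrrrrhxxxxxxPP ⇒ rrrrrrhxxxxxxhP   [P ::= h]
rrrrrrhxxxxxxhP ⇒ rrrrrrhxxxxxxhh   [P ::= h]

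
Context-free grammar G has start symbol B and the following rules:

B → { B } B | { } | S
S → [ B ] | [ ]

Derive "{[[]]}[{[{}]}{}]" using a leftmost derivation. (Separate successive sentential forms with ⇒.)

B ⇒ {B}B   [B → { B } B]
{B}B ⇒ {S}B   [B → S]
{S}B ⇒ {[B]}B   [S → [ B ]]
{[B]}B ⇒ {[S]}B   [B → S]
{[S]}B ⇒ {[[]]}B   [S → [ ]]
{[[]]}B ⇒ {[[]]}S   [B → S]
{[[]]}S ⇒ {[[]]}[B]   [S → [ B ]]
{[[]]}[B] ⇒ {[[]]}[{B}B]   [B → { B } B]
{[[]]}[{B}B] ⇒ {[[]]}[{S}B]   [B → S]
{[[]]}[{S}B] ⇒ {[[]]}[{[B]}B]   [S → [ B ]]
{[[]]}[{[B]}B] ⇒ {[[]]}[{[{}]}B]   [B → { }]
{[[]]}[{[{}]}B] ⇒ {[[]]}[{[{}]}{}]   [B → { }]

B ⇒ {B}B ⇒ {S}B ⇒ {[B]}B ⇒ {[S]}B ⇒ {[[]]}B ⇒ {[[]]}S ⇒ {[[]]}[B] ⇒ {[[]]}[{B}B] ⇒ {[[]]}[{S}B] ⇒ {[[]]}[{[B]}B] ⇒ {[[]]}[{[{}]}B] ⇒ {[[]]}[{[{}]}{}]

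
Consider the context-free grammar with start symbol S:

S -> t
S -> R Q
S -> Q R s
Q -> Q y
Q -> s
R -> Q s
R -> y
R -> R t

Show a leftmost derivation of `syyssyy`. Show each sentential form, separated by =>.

S=>RQ=>QsQ=>QysQ=>QyysQ=>syysQ=>syysQy=>syysQyy=>syyssyy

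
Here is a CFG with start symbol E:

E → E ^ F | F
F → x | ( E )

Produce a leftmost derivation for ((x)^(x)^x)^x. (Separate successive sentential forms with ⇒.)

E ⇒ E^F ⇒ F^F ⇒ (E)^F ⇒ (E^F)^F ⇒ (E^F^F)^F ⇒ (F^F^F)^F ⇒ ((E)^F^F)^F ⇒ ((F)^F^F)^F ⇒ ((x)^F^F)^F ⇒ ((x)^(E)^F)^F ⇒ ((x)^(F)^F)^F ⇒ ((x)^(x)^F)^F ⇒ ((x)^(x)^x)^F ⇒ ((x)^(x)^x)^x

E ⇒ E^F   [E → E ^ F]
E^F ⇒ F^F   [E → F]
F^F ⇒ (E)^F   [F → ( E )]
(E)^F ⇒ (E^F)^F   [E → E ^ F]
(E^F)^F ⇒ (E^F^F)^F   [E → E ^ F]
(E^F^F)^F ⇒ (F^F^F)^F   [E → F]
(F^F^F)^F ⇒ ((E)^F^F)^F   [F → ( E )]
((E)^F^F)^F ⇒ ((F)^F^F)^F   [E → F]
((F)^F^F)^F ⇒ ((x)^F^F)^F   [F → x]
((x)^F^F)^F ⇒ ((x)^(E)^F)^F   [F → ( E )]
((x)^(E)^F)^F ⇒ ((x)^(F)^F)^F   [E → F]
((x)^(F)^F)^F ⇒ ((x)^(x)^F)^F   [F → x]
((x)^(x)^F)^F ⇒ ((x)^(x)^x)^F   [F → x]
((x)^(x)^x)^F ⇒ ((x)^(x)^x)^x   [F → x]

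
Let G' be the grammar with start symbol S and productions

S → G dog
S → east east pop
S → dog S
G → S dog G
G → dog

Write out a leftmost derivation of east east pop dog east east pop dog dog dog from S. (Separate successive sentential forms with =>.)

S => G dog   [S → G dog]
G dog => S dog G dog   [G → S dog G]
S dog G dog => east east pop dog G dog   [S → east east pop]
east east pop dog G dog => east east pop dog S dog G dog   [G → S dog G]
east east pop dog S dog G dog => east east pop dog east east pop dog G dog   [S → east east pop]
east east pop dog east east pop dog G dog => east east pop dog east east pop dog dog dog   [G → dog]

S => G dog => S dog G dog => east east pop dog G dog => east east pop dog S dog G dog => east east pop dog east east pop dog G dog => east east pop dog east east pop dog dog dog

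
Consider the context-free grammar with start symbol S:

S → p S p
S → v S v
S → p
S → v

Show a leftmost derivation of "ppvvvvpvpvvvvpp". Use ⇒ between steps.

S ⇒ pSp ⇒ ppSpp ⇒ ppvSvpp ⇒ ppvvSvvpp ⇒ ppvvvSvvvpp ⇒ ppvvvvSvvvvpp ⇒ ppvvvvpSpvvvvpp ⇒ ppvvvvpvpvvvvpp

S ⇒ pSp   [S → p S p]
pSp ⇒ ppSpp   [S → p S p]
ppSpp ⇒ ppvSvpp   [S → v S v]
ppvSvpp ⇒ ppvvSvvpp   [S → v S v]
ppvvSvvpp ⇒ ppvvvSvvvpp   [S → v S v]
ppvvvSvvvpp ⇒ ppvvvvSvvvvpp   [S → v S v]
ppvvvvSvvvvpp ⇒ ppvvvvpSpvvvvpp   [S → p S p]
ppvvvvpSpvvvvpp ⇒ ppvvvvpvpvvvvpp   [S → v]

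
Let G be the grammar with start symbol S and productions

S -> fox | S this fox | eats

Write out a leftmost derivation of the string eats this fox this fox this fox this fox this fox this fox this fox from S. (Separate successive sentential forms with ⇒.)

S ⇒ S this fox ⇒ S this fox this fox ⇒ S this fox this fox this fox ⇒ S this fox this fox this fox this fox ⇒ S this fox this fox this fox this fox this fox ⇒ S this fox this fox this fox this fox this fox this fox ⇒ S this fox this fox this fox this fox this fox this fox this fox ⇒ eats this fox this fox this fox this fox this fox this fox this fox

S ⇒ S this fox   [S -> S this fox]
S this fox ⇒ S this fox this fox   [S -> S this fox]
S this fox this fox ⇒ S this fox this fox this fox   [S -> S this fox]
S this fox this fox this fox ⇒ S this fox this fox this fox this fox   [S -> S this fox]
S this fox this fox this fox this fox ⇒ S this fox this fox this fox this fox this fox   [S -> S this fox]
S this fox this fox this fox this fox this fox ⇒ S this fox this fox this fox this fox this fox this fox   [S -> S this fox]
S this fox this fox this fox this fox this fox this fox ⇒ S this fox this fox this fox this fox this fox this fox this fox   [S -> S this fox]
S this fox this fox this fox this fox this fox this fox this fox ⇒ eats this fox this fox this fox this fox this fox this fox this fox   [S -> eats]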